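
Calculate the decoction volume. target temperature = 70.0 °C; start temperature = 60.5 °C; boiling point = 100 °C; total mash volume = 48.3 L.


V_dec = V_total·(T_target − T_start)/(T_boil − T_start)
V_dec = 48.3·(70.0 − 60.5)/(100 − 60.5)

11.6165 L


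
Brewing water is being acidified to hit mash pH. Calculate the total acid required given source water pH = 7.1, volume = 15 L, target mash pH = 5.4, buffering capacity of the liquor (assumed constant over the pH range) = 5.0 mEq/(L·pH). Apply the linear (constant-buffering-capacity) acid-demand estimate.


acid = buffering capacity · (pH_source − pH_target) · V
acid = 5.0 · (7.1 − 5.4) · 15

127.5000 mEq


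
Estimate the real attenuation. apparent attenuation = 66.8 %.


RA = AA · 0.8192
RA = 66.8 · 0.8192

54.7226 %


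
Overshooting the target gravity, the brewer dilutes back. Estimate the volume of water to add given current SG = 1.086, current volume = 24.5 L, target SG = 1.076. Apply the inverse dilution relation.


V_water = V·((SG_curr − 1)/(SG_target − 1) − 1)
V_water = 24.5·((1.086 − 1)/(1.076 − 1) − 1)

3.2237 L


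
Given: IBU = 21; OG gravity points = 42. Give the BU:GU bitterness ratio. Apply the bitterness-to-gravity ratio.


BU:GU = IBU / OG_points
BU:GU = 21 / 42

0.5000


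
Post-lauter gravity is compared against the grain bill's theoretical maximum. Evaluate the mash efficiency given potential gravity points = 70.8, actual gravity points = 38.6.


efficiency = actual / potential × 100
efficiency = 38.6 / 70.8 × 100

54.5198 %


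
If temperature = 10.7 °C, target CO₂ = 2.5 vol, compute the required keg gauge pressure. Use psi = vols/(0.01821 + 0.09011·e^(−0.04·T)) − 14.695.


psi = 2.5/(0.01821 + 0.09011·e^(−0.04·10.7)) − 14.695

17.7959 psi


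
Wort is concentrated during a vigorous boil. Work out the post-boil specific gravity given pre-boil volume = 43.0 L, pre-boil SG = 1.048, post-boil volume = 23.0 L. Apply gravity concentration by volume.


SG_post = 1 + (SG_pre − 1)·V_pre/V_post
pts_pre = (1.048 − 1)·1000 = 48.0000
pts_post = 48.0000·43.0/23.0 = 89.7391
SG_post = 1 + 89.7391/1000

1.0897


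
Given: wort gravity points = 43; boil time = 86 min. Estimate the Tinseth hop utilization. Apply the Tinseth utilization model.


U = 1.65·0.000125^(GP/1000) · (1 − e^(−0.04·t))/4.15
bigness = 1.65·0.000125^(43/1000) = 1.1211
boil_factor = (1 − e^(−0.04·86))/4.15 = 0.2332
U = 1.1211 · 0.2332

0.2615


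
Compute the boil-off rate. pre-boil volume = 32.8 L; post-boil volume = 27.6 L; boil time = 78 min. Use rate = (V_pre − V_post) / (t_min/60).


rate = (32.8 − 27.6) / (78/60)

4.0000 L/hr


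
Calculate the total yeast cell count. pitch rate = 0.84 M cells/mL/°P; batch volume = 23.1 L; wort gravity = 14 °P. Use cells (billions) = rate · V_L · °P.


cells = 0.84 · 23.1 · 14

271.6560 billion cells


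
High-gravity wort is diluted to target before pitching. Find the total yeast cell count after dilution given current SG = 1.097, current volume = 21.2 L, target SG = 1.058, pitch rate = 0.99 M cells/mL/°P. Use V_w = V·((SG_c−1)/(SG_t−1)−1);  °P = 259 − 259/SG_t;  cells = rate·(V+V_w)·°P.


V_w = 21.2·((1.097−1)/(1.058−1)−1) = 14.2552
V_final = 21.2 + 14.2552 = 35.4552
°P = 259 − 259/1.058 = 14.1985
cells = 0.99·35.4552·14.1985

498.3757 billion cells


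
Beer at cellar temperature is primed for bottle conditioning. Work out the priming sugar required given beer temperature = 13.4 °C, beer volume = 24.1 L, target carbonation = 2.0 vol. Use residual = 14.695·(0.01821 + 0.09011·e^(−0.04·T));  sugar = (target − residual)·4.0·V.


residual = 14.695·(0.01821 + 0.09011·e^(−0.04·13.4)) = 1.0423
sugar = (2.0 − 1.0423)·4.0·24.1

92.3180 g


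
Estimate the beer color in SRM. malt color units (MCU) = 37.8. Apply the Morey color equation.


SRM = 1.4922 · MCU^0.6859
SRM = 1.4922 · 37.8^0.6859

18.0231 SRM


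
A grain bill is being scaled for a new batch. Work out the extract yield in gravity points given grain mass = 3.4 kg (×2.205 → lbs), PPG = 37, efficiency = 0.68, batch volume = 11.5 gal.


points = lbs × PPG × eff / vol
lbs = 3.4 × 2.205 = 7.4970
points = 7.4970 × 37 × 0.68 / 11.5

16.4021 points


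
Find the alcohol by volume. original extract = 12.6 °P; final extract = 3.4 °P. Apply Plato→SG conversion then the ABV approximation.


SG = 259/(259 − P);  ABV = (OG − FG)·131.25
OG = 259/(259 − 12.6) = 1.0511
FG = 259/(259 − 3.4) = 1.0133
ABV = (1.0511 − 1.0133)·131.25

4.9658 % ABV


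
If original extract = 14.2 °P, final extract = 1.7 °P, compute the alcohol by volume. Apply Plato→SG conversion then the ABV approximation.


SG = 259/(259 − P);  ABV = (OG − FG)·131.25
OG = 259/(259 − 14.2) = 1.0580
FG = 259/(259 − 1.7) = 1.0066
ABV = (1.0580 − 1.0066)·131.25

6.7462 % ABV


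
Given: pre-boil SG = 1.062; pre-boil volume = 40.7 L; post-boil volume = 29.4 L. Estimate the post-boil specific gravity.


SG_post = 1 + (SG_pre − 1)·V_pre/V_post
pts_pre = (1.062 − 1)·1000 = 62.0000
pts_post = 62.0000·40.7/29.4 = 85.8299
SG_post = 1 + 85.8299/1000

1.0858


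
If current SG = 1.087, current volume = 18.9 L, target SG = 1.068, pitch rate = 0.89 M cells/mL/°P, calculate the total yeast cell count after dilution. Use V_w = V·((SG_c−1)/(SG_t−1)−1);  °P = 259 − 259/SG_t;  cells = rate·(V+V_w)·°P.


V_w = 18.9·((1.087−1)/(1.068−1)−1) = 5.2809
V_final = 18.9 + 5.2809 = 24.1809
°P = 259 − 259/1.068 = 16.4906
cells = 0.89·24.1809·16.4906

354.8947 billion cells


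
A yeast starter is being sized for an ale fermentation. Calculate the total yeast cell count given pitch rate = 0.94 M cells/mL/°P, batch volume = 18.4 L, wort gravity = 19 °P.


cells (billions) = rate · V_L · °P
cells = 0.94 · 18.4 · 19

328.6240 billion cells


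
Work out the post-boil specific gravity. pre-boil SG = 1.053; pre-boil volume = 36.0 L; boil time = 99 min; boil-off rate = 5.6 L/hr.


V_post = V_pre − rate·(t/60);  SG_post = 1 + (SG_pre−1)·V_pre/V_post
V_post = 36.0 − 5.6·(99/60) = 26.7600
SG_post = 1 + (1.053 − 1)·36.0/26.7600

1.0713


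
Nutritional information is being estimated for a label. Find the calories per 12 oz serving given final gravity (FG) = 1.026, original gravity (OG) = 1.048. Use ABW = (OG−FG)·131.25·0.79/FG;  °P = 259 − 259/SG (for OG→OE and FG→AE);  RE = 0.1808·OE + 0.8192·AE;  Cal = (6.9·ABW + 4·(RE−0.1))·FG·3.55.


ABW = (1.048 − 1.026)·131.25·0.79/1.026 = 2.2233
OE = 259 − 259/1.048 = 11.8626 °P
AE = 259 − 259/1.026 = 6.5634 °P
RE = 0.1808·11.8626 + 0.8192·6.5634 = 7.5215 °P
Cal = (6.9·2.2233 + 4·(7.5215−0.1))·1.026·3.55

164.0008 kcal


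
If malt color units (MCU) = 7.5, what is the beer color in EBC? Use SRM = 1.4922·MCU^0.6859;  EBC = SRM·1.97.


SRM = 1.4922·7.5^0.6859 = 5.9434
EBC = 5.9434·1.97

11.7084 EBC


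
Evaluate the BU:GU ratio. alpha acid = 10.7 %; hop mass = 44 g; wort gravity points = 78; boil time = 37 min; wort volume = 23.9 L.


U = 1.65·0.000125^(GP/1000)·(1−e^(−0.04t))/4.15;  IBU = (α/100)·m·U·1000/V;  BU:GU = IBU/GP
U = 1.65·0.000125^(78/1000)·(1−e^(−0.04·37))/4.15 = 0.1523
IBU = (10.7/100)·44·0.1523·1000/23.9 = 30.0092
BU:GU = 30.0092/78

0.3847


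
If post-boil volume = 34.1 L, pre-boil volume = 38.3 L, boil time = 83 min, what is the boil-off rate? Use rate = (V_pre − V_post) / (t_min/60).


rate = (38.3 − 34.1) / (83/60)

3.0361 L/hr


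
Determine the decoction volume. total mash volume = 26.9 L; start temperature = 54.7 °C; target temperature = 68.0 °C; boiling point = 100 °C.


V_dec = V_total·(T_target − T_start)/(T_boil − T_start)
V_dec = 26.9·(68.0 − 54.7)/(100 − 54.7)

7.8978 L


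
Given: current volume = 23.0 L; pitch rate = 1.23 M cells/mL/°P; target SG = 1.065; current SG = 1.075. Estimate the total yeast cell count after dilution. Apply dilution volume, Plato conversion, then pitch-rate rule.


V_w = V·((SG_c−1)/(SG_t−1)−1);  °P = 259 − 259/SG_t;  cells = rate·(V+V_w)·°P
V_w = 23.0·((1.075−1)/(1.065−1)−1) = 3.5385
V_final = 23.0 + 3.5385 = 26.5385
°P = 259 − 259/1.065 = 15.8075
cells = 1.23·26.5385·15.8075

515.9937 billion cells


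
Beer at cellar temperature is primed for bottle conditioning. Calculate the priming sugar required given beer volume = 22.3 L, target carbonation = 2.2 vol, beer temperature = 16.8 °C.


residual = 14.695·(0.01821 + 0.09011·e^(−0.04·T));  sugar = (target − residual)·4.0·V
residual = 14.695·(0.01821 + 0.09011·e^(−0.04·16.8)) = 0.9438
sugar = (2.2 − 0.9438)·4.0·22.3

112.0504 g


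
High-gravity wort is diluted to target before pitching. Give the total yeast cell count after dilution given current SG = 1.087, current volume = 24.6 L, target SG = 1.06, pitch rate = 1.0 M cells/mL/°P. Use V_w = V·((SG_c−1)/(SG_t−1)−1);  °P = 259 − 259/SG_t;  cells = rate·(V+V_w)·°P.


V_w = 24.6·((1.087−1)/(1.06−1)−1) = 11.0700
V_final = 24.6 + 11.0700 = 35.6700
°P = 259 − 259/1.06 = 14.6604
cells = 1.0·35.6700·14.6604

522.9357 billion cells


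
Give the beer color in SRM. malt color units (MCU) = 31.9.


SRM = 1.4922 · MCU^0.6859
SRM = 1.4922 · 31.9^0.6859

16.0427 SRM


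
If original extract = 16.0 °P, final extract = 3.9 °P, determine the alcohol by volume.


SG = 259/(259 − P);  ABV = (OG − FG)·131.25
OG = 259/(259 − 16.0) = 1.0658
FG = 259/(259 − 3.9) = 1.0153
ABV = (1.0658 − 1.0153)·131.25

6.6354 % ABV


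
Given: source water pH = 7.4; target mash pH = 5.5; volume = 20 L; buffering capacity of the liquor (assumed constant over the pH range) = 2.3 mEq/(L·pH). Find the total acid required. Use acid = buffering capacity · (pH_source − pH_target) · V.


acid = 2.3 · (7.4 − 5.5) · 20

87.4000 mEq


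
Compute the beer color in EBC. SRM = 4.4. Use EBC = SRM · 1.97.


EBC = 4.4 · 1.97

8.6680 EBC


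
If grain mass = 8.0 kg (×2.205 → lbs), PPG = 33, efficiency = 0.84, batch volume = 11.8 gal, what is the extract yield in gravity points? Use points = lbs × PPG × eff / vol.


lbs = 8.0 × 2.205 = 17.6400
points = 17.6400 × 33 × 0.84 / 11.8

41.4391 points


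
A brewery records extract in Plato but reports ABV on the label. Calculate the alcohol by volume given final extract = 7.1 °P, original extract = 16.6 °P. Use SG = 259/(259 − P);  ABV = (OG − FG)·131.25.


OG = 259/(259 − 16.6) = 1.0685
FG = 259/(259 − 7.1) = 1.0282
ABV = (1.0685 − 1.0282)·131.25

5.2889 % ABV


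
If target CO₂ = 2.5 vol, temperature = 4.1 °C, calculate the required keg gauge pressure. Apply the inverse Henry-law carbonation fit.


psi = vols/(0.01821 + 0.09011·e^(−0.04·T)) − 14.695
psi = 2.5/(0.01821 + 0.09011·e^(−0.04·4.1)) − 14.695

11.7069 psi


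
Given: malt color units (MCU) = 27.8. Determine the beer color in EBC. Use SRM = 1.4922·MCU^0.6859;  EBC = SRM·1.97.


SRM = 1.4922·27.8^0.6859 = 14.5981
EBC = 14.5981·1.97

28.7583 EBC


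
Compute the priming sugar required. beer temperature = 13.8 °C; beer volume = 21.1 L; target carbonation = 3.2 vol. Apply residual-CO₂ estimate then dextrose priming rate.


residual = 14.695·(0.01821 + 0.09011·e^(−0.04·T));  sugar = (target − residual)·4.0·V
residual = 14.695·(0.01821 + 0.09011·e^(−0.04·13.8)) = 1.0300
sugar = (3.2 − 1.0300)·4.0·21.1

183.1440 g


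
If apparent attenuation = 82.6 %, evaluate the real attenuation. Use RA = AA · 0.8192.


RA = 82.6 · 0.8192

67.6659 %


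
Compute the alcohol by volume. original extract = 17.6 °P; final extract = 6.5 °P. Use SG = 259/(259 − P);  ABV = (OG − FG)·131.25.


OG = 259/(259 − 17.6) = 1.0729
FG = 259/(259 − 6.5) = 1.0257
ABV = (1.0729 − 1.0257)·131.25

6.1905 % ABV


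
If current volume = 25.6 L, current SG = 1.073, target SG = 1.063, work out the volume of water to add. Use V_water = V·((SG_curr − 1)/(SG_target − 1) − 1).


V_water = 25.6·((1.073 − 1)/(1.063 − 1) − 1)

4.0635 L


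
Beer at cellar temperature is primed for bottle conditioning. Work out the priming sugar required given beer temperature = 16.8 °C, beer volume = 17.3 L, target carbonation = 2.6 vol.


residual = 14.695·(0.01821 + 0.09011·e^(−0.04·T));  sugar = (target − residual)·4.0·V
residual = 14.695·(0.01821 + 0.09011·e^(−0.04·16.8)) = 0.9438
sugar = (2.6 − 0.9438)·4.0·17.3

114.6070 g


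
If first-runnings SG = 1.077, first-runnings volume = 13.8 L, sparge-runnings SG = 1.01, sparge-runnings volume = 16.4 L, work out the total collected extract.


total = Σ (SG_i − 1)·1000·V_i
first = (1.077 − 1)·1000·13.8 = 1062.6000
sparge = (1.01 − 1)·1000·16.4 = 164.0000
total = 1062.6000 + 164.0000

1226.6000 gravity·L


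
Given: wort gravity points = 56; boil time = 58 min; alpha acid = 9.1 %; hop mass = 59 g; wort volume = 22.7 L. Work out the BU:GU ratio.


U = 1.65·0.000125^(GP/1000)·(1−e^(−0.04t))/4.15;  IBU = (α/100)·m·U·1000/V;  BU:GU = IBU/GP
U = 1.65·0.000125^(56/1000)·(1−e^(−0.04·58))/4.15 = 0.2167
IBU = (9.1/100)·59·0.2167·1000/22.7 = 51.2631
BU:GU = 51.2631/56

0.9154


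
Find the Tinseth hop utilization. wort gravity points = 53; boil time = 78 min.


U = 1.65·0.000125^(GP/1000) · (1 − e^(−0.04·t))/4.15
bigness = 1.65·0.000125^(53/1000) = 1.0248
boil_factor = (1 − e^(−0.04·78))/4.15 = 0.2303
U = 1.0248 · 0.2303

0.2360


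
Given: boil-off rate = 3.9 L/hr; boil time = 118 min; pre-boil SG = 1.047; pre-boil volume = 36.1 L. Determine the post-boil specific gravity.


V_post = V_pre − rate·(t/60);  SG_post = 1 + (SG_pre−1)·V_pre/V_post
V_post = 36.1 − 3.9·(118/60) = 28.4300
SG_post = 1 + (1.047 − 1)·36.1/28.4300

1.0597


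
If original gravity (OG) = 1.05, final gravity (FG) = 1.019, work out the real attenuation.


AA = (OG−FG)/(OG−1)·100;  RA = AA·0.8192
AA = (1.05 − 1.019)/(1.05 − 1)·100 = 62.0000
RA = 62.0000·0.8192

50.7904 %


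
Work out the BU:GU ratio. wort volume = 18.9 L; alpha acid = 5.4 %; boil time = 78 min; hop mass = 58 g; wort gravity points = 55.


U = 1.65·0.000125^(GP/1000)·(1−e^(−0.04t))/4.15;  IBU = (α/100)·m·U·1000/V;  BU:GU = IBU/GP
U = 1.65·0.000125^(55/1000)·(1−e^(−0.04·78))/4.15 = 0.2318
IBU = (5.4/100)·58·0.2318·1000/18.9 = 38.4160
BU:GU = 38.4160/55

0.6985


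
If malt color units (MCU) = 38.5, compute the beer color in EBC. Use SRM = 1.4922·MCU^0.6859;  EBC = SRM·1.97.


SRM = 1.4922·38.5^0.6859 = 18.2513
EBC = 18.2513·1.97

35.9551 EBC


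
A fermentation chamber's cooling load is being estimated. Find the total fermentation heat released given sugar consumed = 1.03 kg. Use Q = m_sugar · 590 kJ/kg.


Q = 1.03 · 590

607.7000 kJ


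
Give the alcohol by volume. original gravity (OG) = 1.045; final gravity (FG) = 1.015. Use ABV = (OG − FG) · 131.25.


ABV = (1.045 − 1.015) · 131.25

3.9375 % ABV


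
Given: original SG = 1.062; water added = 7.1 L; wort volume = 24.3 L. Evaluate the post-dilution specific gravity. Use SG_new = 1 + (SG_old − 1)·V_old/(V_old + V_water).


pts = (1.062 − 1)·1000·24.3/(24.3 + 7.1) = 47.9809
SG_new = 1 + 47.9809/1000

1.0480


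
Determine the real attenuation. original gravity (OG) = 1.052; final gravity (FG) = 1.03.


AA = (OG−FG)/(OG−1)·100;  RA = AA·0.8192
AA = (1.052 − 1.03)/(1.052 − 1)·100 = 42.3077
RA = 42.3077·0.8192

34.6585 %


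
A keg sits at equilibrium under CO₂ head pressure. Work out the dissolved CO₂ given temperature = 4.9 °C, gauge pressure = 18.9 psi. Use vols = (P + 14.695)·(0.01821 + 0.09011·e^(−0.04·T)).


vols = (18.9 + 14.695)·(0.01821 + 0.09011·e^(−0.04·4.9))

3.1002 volumes


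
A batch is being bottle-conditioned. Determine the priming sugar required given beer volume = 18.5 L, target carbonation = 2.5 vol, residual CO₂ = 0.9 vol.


sugar = (target − residual)·4.0·V
sugar = (2.5 − 0.9)·4.0·18.5

118.4000 g


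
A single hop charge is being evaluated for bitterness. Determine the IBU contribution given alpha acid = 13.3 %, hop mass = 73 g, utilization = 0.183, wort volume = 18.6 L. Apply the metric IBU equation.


IBU = (α/100)·mass·U·1000 / V
IBU = (13.3/100)·73·0.183·1000 / 18.6

95.5240 IBU


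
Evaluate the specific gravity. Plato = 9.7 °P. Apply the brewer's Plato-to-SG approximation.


SG = 259/(259 − P)
SG = 259/(259 − 9.7)

1.0389


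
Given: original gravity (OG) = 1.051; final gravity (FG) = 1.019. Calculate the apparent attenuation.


AA = (OG − FG)/(OG − 1) · 100
AA = (1.051 − 1.019)/(1.051 − 1) · 100

62.7451 %


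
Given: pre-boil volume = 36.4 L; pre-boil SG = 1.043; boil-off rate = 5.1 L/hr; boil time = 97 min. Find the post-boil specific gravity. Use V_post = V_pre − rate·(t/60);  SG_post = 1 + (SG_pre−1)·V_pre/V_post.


V_post = 36.4 − 5.1·(97/60) = 28.1550
SG_post = 1 + (1.043 − 1)·36.4/28.1550

1.0556


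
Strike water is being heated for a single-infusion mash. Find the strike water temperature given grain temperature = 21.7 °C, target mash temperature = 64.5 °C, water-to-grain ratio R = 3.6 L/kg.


T_strike = (0.41/R)·(T_mash − T_grain) + T_mash
T_strike = (0.41/3.6)·(64.5 − 21.7) + 64.5

69.3744 °C


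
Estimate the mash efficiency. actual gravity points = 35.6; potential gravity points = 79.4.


efficiency = actual / potential × 100
efficiency = 35.6 / 79.4 × 100

44.8363 %


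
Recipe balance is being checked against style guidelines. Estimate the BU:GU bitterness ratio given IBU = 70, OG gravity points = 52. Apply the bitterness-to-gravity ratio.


BU:GU = IBU / OG_points
BU:GU = 70 / 52

1.3462


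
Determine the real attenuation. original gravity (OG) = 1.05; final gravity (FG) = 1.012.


AA = (OG−FG)/(OG−1)·100;  RA = AA·0.8192
AA = (1.05 − 1.012)/(1.05 − 1)·100 = 76.0000
RA = 76.0000·0.8192

62.2592 %


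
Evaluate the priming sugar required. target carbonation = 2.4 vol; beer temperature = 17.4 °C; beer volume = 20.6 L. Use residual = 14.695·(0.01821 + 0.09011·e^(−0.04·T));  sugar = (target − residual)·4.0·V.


residual = 14.695·(0.01821 + 0.09011·e^(−0.04·17.4)) = 0.9278
sugar = (2.4 − 0.9278)·4.0·20.6

121.3099 g


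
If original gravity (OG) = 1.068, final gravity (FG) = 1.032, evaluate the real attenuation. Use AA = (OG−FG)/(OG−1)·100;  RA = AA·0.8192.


AA = (1.068 − 1.032)/(1.068 − 1)·100 = 52.9412
RA = 52.9412·0.8192

43.3694 %


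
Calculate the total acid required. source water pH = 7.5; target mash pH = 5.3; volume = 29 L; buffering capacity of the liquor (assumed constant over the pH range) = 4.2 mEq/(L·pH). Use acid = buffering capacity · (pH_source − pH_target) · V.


acid = 4.2 · (7.5 − 5.3) · 29

267.9600 mEq


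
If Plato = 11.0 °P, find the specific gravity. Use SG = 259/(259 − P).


SG = 259/(259 − 11.0)

1.0444


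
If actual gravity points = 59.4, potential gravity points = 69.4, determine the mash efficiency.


efficiency = actual / potential × 100
efficiency = 59.4 / 69.4 × 100

85.5908 %


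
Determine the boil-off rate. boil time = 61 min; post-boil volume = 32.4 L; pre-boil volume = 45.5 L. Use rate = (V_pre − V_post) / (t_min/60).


rate = (45.5 − 32.4) / (61/60)

12.8852 L/hr


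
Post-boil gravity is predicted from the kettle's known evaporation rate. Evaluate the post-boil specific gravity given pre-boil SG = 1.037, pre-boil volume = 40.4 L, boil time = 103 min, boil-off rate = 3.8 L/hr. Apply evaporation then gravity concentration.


V_post = V_pre − rate·(t/60);  SG_post = 1 + (SG_pre−1)·V_pre/V_post
V_post = 40.4 − 3.8·(103/60) = 33.8767
SG_post = 1 + (1.037 − 1)·40.4/33.8767

1.0441


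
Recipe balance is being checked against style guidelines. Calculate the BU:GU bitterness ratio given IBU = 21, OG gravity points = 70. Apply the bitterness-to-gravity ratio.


BU:GU = IBU / OG_points
BU:GU = 21 / 70

0.3000


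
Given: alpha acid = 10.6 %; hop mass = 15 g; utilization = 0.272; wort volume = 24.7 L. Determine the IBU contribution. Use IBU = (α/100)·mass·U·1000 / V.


IBU = (10.6/100)·15·0.272·1000 / 24.7

17.5093 IBU


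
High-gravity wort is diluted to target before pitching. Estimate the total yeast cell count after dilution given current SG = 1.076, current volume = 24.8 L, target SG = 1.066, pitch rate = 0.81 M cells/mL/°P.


V_w = V·((SG_c−1)/(SG_t−1)−1);  °P = 259 − 259/SG_t;  cells = rate·(V+V_w)·°P
V_w = 24.8·((1.076−1)/(1.066−1)−1) = 3.7576
V_final = 24.8 + 3.7576 = 28.5576
°P = 259 − 259/1.066 = 16.0356
cells = 0.81·28.5576·16.0356

370.9308 billion cells


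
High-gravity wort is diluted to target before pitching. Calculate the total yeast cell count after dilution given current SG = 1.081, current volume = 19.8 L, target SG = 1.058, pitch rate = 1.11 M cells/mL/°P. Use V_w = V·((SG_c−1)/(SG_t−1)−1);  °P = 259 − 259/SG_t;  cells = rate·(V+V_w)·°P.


V_w = 19.8·((1.081−1)/(1.058−1)−1) = 7.8517
V_final = 19.8 + 7.8517 = 27.6517
°P = 259 − 259/1.058 = 14.1985
cells = 1.11·27.6517·14.1985

435.8001 billion cells


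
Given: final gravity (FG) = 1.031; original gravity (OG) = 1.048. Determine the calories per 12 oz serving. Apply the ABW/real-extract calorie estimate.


ABW = (OG−FG)·131.25·0.79/FG;  °P = 259 − 259/SG (for OG→OE and FG→AE);  RE = 0.1808·OE + 0.8192·AE;  Cal = (6.9·ABW + 4·(RE−0.1))·FG·3.55
ABW = (1.048 − 1.031)·131.25·0.79/1.031 = 1.7097
OE = 259 − 259/1.048 = 11.8626 °P
AE = 259 − 259/1.031 = 7.7876 °P
RE = 0.1808·11.8626 + 0.8192·7.7876 = 8.5243 °P
Cal = (6.9·1.7097 + 4·(8.5243−0.1))·1.031·3.55

166.5112 kcal


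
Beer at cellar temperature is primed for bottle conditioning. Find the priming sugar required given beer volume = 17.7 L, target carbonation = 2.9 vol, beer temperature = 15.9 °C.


residual = 14.695·(0.01821 + 0.09011·e^(−0.04·T));  sugar = (target − residual)·4.0·V
residual = 14.695·(0.01821 + 0.09011·e^(−0.04·15.9)) = 0.9686
sugar = (2.9 − 0.9686)·4.0·17.7

136.7419 g


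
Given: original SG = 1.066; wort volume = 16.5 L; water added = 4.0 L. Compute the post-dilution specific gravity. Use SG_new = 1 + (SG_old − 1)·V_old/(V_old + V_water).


pts = (1.066 − 1)·1000·16.5/(16.5 + 4.0) = 53.1220
SG_new = 1 + 53.1220/1000

1.0531


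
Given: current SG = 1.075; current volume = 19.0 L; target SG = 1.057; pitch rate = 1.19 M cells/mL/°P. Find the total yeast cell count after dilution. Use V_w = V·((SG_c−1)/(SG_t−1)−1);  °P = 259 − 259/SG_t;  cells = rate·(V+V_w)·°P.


V_w = 19.0·((1.075−1)/(1.057−1)−1) = 6.0000
V_final = 19.0 + 6.0000 = 25.0000
°P = 259 − 259/1.057 = 13.9669
cells = 1.19·25.0000·13.9669

415.5149 billion cells


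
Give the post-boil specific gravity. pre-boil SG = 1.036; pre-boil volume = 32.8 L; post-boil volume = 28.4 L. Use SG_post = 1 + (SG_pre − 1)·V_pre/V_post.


pts_pre = (1.036 − 1)·1000 = 36.0000
pts_post = 36.0000·32.8/28.4 = 41.5775
SG_post = 1 + 41.5775/1000

1.0416


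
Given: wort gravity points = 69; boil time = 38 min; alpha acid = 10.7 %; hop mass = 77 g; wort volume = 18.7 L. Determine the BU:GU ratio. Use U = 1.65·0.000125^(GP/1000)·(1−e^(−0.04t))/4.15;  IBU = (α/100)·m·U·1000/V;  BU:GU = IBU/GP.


U = 1.65·0.000125^(69/1000)·(1−e^(−0.04·38))/4.15 = 0.1671
IBU = (10.7/100)·77·0.1671·1000/18.7 = 73.6151
BU:GU = 73.6151/69

1.0669


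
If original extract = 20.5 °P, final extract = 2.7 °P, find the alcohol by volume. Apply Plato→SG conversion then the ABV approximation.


SG = 259/(259 − P);  ABV = (OG − FG)·131.25
OG = 259/(259 − 20.5) = 1.0860
FG = 259/(259 − 2.7) = 1.0105
ABV = (1.0860 − 1.0105)·131.25

9.8988 % ABV


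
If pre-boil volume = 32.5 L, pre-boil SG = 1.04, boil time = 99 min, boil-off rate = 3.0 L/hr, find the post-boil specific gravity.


V_post = V_pre − rate·(t/60);  SG_post = 1 + (SG_pre−1)·V_pre/V_post
V_post = 32.5 − 3.0·(99/60) = 27.5500
SG_post = 1 + (1.04 − 1)·32.5/27.5500

1.0472


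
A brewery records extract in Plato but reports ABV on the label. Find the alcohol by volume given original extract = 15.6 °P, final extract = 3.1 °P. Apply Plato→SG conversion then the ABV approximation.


SG = 259/(259 − P);  ABV = (OG − FG)·131.25
OG = 259/(259 − 15.6) = 1.0641
FG = 259/(259 − 3.1) = 1.0121
ABV = (1.0641 − 1.0121)·131.25

6.8221 % ABV


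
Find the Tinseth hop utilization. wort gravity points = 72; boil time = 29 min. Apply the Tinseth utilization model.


U = 1.65·0.000125^(GP/1000) · (1 − e^(−0.04·t))/4.15
bigness = 1.65·0.000125^(72/1000) = 0.8639
boil_factor = (1 − e^(−0.04·29))/4.15 = 0.1654
U = 0.8639 · 0.1654

0.1429


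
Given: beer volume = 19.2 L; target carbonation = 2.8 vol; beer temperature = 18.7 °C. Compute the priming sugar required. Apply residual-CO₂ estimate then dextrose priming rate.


residual = 14.695·(0.01821 + 0.09011·e^(−0.04·T));  sugar = (target − residual)·4.0·V
residual = 14.695·(0.01821 + 0.09011·e^(−0.04·18.7)) = 0.8943
sugar = (2.8 − 0.8943)·4.0·19.2

146.3547 g


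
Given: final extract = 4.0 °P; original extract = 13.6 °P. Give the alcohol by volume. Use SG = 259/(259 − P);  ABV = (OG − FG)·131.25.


OG = 259/(259 − 13.6) = 1.0554
FG = 259/(259 − 4.0) = 1.0157
ABV = (1.0554 − 1.0157)·131.25

5.2150 % ABV


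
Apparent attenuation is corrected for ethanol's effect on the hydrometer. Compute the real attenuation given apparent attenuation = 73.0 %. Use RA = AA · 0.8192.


RA = 73.0 · 0.8192

59.8016 %


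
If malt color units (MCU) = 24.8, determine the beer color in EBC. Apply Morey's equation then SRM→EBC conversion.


SRM = 1.4922·MCU^0.6859;  EBC = SRM·1.97
SRM = 1.4922·24.8^0.6859 = 13.4984
EBC = 13.4984·1.97

26.5918 EBC


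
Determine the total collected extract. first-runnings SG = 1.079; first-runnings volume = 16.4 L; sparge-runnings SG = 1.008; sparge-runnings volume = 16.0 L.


total = Σ (SG_i − 1)·1000·V_i
first = (1.079 − 1)·1000·16.4 = 1295.6000
sparge = (1.008 − 1)·1000·16.0 = 128.0000
total = 1295.6000 + 128.0000

1423.6000 gravity·L


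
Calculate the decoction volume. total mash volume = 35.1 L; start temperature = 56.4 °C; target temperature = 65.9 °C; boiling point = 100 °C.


V_dec = V_total·(T_target − T_start)/(T_boil − T_start)
V_dec = 35.1·(65.9 − 56.4)/(100 − 56.4)

7.6479 L


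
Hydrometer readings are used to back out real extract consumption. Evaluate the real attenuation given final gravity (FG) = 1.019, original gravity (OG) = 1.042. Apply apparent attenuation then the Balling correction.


AA = (OG−FG)/(OG−1)·100;  RA = AA·0.8192
AA = (1.042 − 1.019)/(1.042 − 1)·100 = 54.7619
RA = 54.7619·0.8192

44.8610 %


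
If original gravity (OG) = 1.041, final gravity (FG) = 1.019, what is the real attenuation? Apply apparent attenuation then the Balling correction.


AA = (OG−FG)/(OG−1)·100;  RA = AA·0.8192
AA = (1.041 − 1.019)/(1.041 − 1)·100 = 53.6585
RA = 53.6585·0.8192

43.9571 %


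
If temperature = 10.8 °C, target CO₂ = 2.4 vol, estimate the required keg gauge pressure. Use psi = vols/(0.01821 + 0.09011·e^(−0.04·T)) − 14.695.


psi = 2.4/(0.01821 + 0.09011·e^(−0.04·10.8)) − 14.695

16.5916 psi


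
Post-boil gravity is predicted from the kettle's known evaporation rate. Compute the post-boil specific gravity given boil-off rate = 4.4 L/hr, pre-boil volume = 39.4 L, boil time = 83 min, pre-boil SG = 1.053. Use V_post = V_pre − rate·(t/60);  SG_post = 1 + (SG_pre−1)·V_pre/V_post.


V_post = 39.4 − 4.4·(83/60) = 33.3133
SG_post = 1 + (1.053 − 1)·39.4/33.3133

1.0627


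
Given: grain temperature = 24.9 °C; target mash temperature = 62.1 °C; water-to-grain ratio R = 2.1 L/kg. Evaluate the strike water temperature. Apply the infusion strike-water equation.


T_strike = (0.41/R)·(T_mash − T_grain) + T_mash
T_strike = (0.41/2.1)·(62.1 − 24.9) + 62.1

69.3629 °C


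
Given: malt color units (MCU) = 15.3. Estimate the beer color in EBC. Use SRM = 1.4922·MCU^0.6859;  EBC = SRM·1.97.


SRM = 1.4922·15.3^0.6859 = 9.6919
EBC = 9.6919·1.97

19.0930 EBC


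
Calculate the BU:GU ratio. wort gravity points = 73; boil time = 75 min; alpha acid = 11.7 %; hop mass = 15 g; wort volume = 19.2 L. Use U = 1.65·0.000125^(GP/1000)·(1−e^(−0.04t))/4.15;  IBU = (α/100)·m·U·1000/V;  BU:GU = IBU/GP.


U = 1.65·0.000125^(73/1000)·(1−e^(−0.04·75))/4.15 = 0.1960
IBU = (11.7/100)·15·0.1960·1000/19.2 = 17.9187
BU:GU = 17.9187/73

0.2455


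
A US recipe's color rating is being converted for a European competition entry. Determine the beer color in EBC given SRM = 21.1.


EBC = SRM · 1.97
EBC = 21.1 · 1.97

41.5670 EBC


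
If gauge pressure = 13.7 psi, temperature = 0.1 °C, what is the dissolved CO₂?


vols = (P + 14.695)·(0.01821 + 0.09011·e^(−0.04·T))
vols = (13.7 + 14.695)·(0.01821 + 0.09011·e^(−0.04·0.1))

3.0655 volumes


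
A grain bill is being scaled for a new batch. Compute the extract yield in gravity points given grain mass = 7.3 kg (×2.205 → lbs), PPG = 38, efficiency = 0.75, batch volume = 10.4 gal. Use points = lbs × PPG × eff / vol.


lbs = 7.3 × 2.205 = 16.0965
points = 16.0965 × 38 × 0.75 / 10.4

44.1106 points


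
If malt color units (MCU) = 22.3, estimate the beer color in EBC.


SRM = 1.4922·MCU^0.6859;  EBC = SRM·1.97
SRM = 1.4922·22.3^0.6859 = 12.5496
EBC = 12.5496·1.97

24.7227 EBC


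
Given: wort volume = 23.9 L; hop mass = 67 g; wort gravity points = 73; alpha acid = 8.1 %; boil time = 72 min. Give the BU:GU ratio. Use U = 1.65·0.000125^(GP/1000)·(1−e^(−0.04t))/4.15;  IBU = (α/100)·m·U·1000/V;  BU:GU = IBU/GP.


U = 1.65·0.000125^(73/1000)·(1−e^(−0.04·72))/4.15 = 0.1947
IBU = (8.1/100)·67·0.1947·1000/23.9 = 44.2163
BU:GU = 44.2163/73

0.6057


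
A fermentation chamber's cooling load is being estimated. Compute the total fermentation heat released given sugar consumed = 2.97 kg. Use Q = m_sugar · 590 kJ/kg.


Q = 2.97 · 590

1752.3000 kJ


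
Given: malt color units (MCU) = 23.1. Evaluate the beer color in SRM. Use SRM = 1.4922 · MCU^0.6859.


SRM = 1.4922 · 23.1^0.6859

12.8567 SRM


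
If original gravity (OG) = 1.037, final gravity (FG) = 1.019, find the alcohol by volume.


ABV = (OG − FG) · 131.25
ABV = (1.037 − 1.019) · 131.25

2.3625 % ABV


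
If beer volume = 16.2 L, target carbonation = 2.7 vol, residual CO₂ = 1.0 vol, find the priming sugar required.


sugar = (target − residual)·4.0·V
sugar = (2.7 − 1.0)·4.0·16.2

110.1600 g


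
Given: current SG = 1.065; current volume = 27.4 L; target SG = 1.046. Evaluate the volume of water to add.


V_water = V·((SG_curr − 1)/(SG_target − 1) − 1)
V_water = 27.4·((1.065 − 1)/(1.046 − 1) − 1)

11.3174 L


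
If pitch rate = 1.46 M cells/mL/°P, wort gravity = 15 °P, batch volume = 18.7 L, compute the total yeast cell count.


cells (billions) = rate · V_L · °P
cells = 1.46 · 18.7 · 15

409.5300 billion cells


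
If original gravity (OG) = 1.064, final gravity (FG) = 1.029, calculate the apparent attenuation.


AA = (OG − FG)/(OG − 1) · 100
AA = (1.064 − 1.029)/(1.064 − 1) · 100

54.6875 %


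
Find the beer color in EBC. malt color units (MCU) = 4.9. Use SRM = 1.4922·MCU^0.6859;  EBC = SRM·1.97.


SRM = 1.4922·4.9^0.6859 = 4.4385
EBC = 4.4385·1.97

8.7438 EBC


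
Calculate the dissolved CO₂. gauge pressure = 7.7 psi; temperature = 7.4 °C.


vols = (P + 14.695)·(0.01821 + 0.09011·e^(−0.04·T))
vols = (7.7 + 14.695)·(0.01821 + 0.09011·e^(−0.04·7.4))

1.9088 volumes


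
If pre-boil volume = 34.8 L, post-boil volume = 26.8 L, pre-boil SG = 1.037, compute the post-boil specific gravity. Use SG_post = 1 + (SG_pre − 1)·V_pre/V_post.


pts_pre = (1.037 − 1)·1000 = 37.0000
pts_post = 37.0000·34.8/26.8 = 48.0448
SG_post = 1 + 48.0448/1000

1.0480


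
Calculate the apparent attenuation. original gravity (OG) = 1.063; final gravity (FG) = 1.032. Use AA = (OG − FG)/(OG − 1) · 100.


AA = (1.063 − 1.032)/(1.063 − 1) · 100

49.2063 %


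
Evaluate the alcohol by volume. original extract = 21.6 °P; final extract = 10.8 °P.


SG = 259/(259 − P);  ABV = (OG − FG)·131.25
OG = 259/(259 − 21.6) = 1.0910
FG = 259/(259 − 10.8) = 1.0435
ABV = (1.0910 − 1.0435)·131.25

6.2308 % ABV


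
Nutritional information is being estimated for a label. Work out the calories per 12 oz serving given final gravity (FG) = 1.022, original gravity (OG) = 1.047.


ABW = (OG−FG)·131.25·0.79/FG;  °P = 259 − 259/SG (for OG→OE and FG→AE);  RE = 0.1808·OE + 0.8192·AE;  Cal = (6.9·ABW + 4·(RE−0.1))·FG·3.55
ABW = (1.047 − 1.022)·131.25·0.79/1.022 = 2.5364
OE = 259 − 259/1.047 = 11.6266 °P
AE = 259 − 259/1.022 = 5.5753 °P
RE = 0.1808·11.6266 + 0.8192·5.5753 = 6.6694 °P
Cal = (6.9·2.5364 + 4·(6.6694−0.1))·1.022·3.55

158.8334 kcal


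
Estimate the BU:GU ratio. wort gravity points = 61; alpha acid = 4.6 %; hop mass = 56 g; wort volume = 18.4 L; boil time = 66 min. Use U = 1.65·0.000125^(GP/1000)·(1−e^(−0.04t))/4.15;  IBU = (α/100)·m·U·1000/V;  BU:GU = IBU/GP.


U = 1.65·0.000125^(61/1000)·(1−e^(−0.04·66))/4.15 = 0.2134
IBU = (4.6/100)·56·0.2134·1000/18.4 = 29.8760
BU:GU = 29.8760/61

0.4898


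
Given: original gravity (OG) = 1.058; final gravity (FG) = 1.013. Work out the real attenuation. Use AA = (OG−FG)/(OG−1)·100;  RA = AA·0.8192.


AA = (1.058 − 1.013)/(1.058 − 1)·100 = 77.5862
RA = 77.5862·0.8192

63.5586 %


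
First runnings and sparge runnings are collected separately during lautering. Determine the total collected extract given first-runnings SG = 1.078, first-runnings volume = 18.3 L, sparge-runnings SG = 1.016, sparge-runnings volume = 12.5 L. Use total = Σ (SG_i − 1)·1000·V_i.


first = (1.078 − 1)·1000·18.3 = 1427.4000
sparge = (1.016 − 1)·1000·12.5 = 200.0000
total = 1427.4000 + 200.0000

1627.4000 gravity·L


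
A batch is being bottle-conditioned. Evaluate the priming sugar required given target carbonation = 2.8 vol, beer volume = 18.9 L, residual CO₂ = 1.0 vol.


sugar = (target − residual)·4.0·V
sugar = (2.8 − 1.0)·4.0·18.9

136.0800 g


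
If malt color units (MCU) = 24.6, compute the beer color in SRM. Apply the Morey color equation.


SRM = 1.4922 · MCU^0.6859
SRM = 1.4922 · 24.6^0.6859

13.4236 SRM


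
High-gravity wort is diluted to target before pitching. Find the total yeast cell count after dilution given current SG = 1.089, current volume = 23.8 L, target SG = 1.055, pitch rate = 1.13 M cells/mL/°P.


V_w = V·((SG_c−1)/(SG_t−1)−1);  °P = 259 − 259/SG_t;  cells = rate·(V+V_w)·°P
V_w = 23.8·((1.089−1)/(1.055−1)−1) = 14.7127
V_final = 23.8 + 14.7127 = 38.5127
°P = 259 − 259/1.055 = 13.5024
cells = 1.13·38.5127·13.5024

587.6148 billion cells


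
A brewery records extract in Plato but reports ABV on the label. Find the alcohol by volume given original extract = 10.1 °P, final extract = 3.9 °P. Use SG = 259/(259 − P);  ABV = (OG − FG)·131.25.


OG = 259/(259 − 10.1) = 1.0406
FG = 259/(259 − 3.9) = 1.0153
ABV = (1.0406 − 1.0153)·131.25

3.3194 % ABV


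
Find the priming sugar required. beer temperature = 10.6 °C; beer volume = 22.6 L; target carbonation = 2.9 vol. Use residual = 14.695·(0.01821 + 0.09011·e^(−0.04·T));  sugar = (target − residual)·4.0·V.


residual = 14.695·(0.01821 + 0.09011·e^(−0.04·10.6)) = 1.1342
sugar = (2.9 − 1.1342)·4.0·22.6

159.6317 g


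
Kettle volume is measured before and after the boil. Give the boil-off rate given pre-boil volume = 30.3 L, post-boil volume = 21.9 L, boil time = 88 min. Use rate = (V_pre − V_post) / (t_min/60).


rate = (30.3 − 21.9) / (88/60)

5.7273 L/hr


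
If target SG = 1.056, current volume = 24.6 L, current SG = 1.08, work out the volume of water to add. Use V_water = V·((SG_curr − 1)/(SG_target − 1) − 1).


V_water = 24.6·((1.08 − 1)/(1.056 − 1) − 1)

10.5429 L


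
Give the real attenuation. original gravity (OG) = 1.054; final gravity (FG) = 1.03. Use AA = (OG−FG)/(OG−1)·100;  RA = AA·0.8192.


AA = (1.054 − 1.03)/(1.054 − 1)·100 = 44.4444
RA = 44.4444·0.8192

36.4089 %


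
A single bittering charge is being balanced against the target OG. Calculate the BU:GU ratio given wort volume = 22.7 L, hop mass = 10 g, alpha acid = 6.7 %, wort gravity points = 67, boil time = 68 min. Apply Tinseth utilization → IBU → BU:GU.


U = 1.65·0.000125^(GP/1000)·(1−e^(−0.04t))/4.15;  IBU = (α/100)·m·U·1000/V;  BU:GU = IBU/GP
U = 1.65·0.000125^(67/1000)·(1−e^(−0.04·68))/4.15 = 0.2034
IBU = (6.7/100)·10·0.2034·1000/22.7 = 6.0032
BU:GU = 6.0032/67

0.0896


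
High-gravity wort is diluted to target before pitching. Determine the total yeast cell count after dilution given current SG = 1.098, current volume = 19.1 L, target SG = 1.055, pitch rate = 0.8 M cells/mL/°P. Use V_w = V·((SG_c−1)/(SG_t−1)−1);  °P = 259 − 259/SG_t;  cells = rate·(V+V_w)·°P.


V_w = 19.1·((1.098−1)/(1.055−1)−1) = 14.9327
V_final = 19.1 + 14.9327 = 34.0327
°P = 259 − 259/1.055 = 13.5024
cells = 0.8·34.0327·13.5024

367.6180 billion cells


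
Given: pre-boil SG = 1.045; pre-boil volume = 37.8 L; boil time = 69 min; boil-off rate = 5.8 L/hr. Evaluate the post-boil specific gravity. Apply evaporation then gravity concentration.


V_post = V_pre − rate·(t/60);  SG_post = 1 + (SG_pre−1)·V_pre/V_post
V_post = 37.8 − 5.8·(69/60) = 31.1300
SG_post = 1 + (1.045 − 1)·37.8/31.1300

1.0546


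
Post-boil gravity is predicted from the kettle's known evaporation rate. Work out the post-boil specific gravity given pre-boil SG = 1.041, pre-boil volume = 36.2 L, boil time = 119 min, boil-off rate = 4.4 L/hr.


V_post = V_pre − rate·(t/60);  SG_post = 1 + (SG_pre−1)·V_pre/V_post
V_post = 36.2 − 4.4·(119/60) = 27.4733
SG_post = 1 + (1.041 − 1)·36.2/27.4733

1.0540


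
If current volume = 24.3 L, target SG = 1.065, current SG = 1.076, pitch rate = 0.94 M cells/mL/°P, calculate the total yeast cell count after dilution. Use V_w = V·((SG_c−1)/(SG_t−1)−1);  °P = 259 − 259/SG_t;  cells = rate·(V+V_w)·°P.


V_w = 24.3·((1.076−1)/(1.065−1)−1) = 4.1123
V_final = 24.3 + 4.1123 = 28.4123
°P = 259 − 259/1.065 = 15.8075
cells = 0.94·28.4123·15.8075

422.1802 billion cells


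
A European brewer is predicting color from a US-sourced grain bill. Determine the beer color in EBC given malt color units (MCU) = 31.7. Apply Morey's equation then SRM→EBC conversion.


SRM = 1.4922·MCU^0.6859;  EBC = SRM·1.97
SRM = 1.4922·31.7^0.6859 = 15.9736
EBC = 15.9736·1.97

31.4680 EBC


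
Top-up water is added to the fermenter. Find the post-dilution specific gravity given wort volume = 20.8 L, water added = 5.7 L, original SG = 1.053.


SG_new = 1 + (SG_old − 1)·V_old/(V_old + V_water)
pts = (1.053 − 1)·1000·20.8/(20.8 + 5.7) = 41.6000
SG_new = 1 + 41.6000/1000

1.0416


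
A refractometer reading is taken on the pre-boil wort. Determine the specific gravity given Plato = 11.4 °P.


SG = 259/(259 − P)
SG = 259/(259 − 11.4)

1.0460
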